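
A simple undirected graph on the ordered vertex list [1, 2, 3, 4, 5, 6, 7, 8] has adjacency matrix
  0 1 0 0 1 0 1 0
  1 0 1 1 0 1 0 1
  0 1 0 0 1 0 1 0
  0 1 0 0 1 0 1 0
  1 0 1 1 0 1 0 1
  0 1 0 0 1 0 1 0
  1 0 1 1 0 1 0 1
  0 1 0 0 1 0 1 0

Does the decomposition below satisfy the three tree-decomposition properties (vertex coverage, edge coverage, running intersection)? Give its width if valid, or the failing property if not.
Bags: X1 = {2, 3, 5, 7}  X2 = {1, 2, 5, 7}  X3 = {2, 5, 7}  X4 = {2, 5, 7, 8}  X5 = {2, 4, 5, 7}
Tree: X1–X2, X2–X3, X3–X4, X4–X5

A tree decomposition must satisfy three properties: every vertex lies in some bag; for every edge, both endpoints lie together in some bag; and for every vertex, the bags containing it form a connected subtree. Here vertex 6 appears in no bag, so the decomposition is invalid.

No — vertex 6 appears in no bag.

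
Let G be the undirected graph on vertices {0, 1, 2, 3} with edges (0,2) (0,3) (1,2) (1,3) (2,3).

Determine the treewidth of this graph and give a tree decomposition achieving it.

Treewidth 2.
Bags: B1 = {1, 2, 3}  B2 = {0, 2, 3}
Tree: B1–B2

Each bag holds 3 vertices, so the decomposition has width 2, which upper-bounds the treewidth. For the lower bound, the 3 vertices {0, 2, 3} are pairwise adjacent, and any tree decomposition puts a clique entirely inside one bag — forcing width ≥ 2. The upper and lower bounds meet at 2, so that is the treewidth.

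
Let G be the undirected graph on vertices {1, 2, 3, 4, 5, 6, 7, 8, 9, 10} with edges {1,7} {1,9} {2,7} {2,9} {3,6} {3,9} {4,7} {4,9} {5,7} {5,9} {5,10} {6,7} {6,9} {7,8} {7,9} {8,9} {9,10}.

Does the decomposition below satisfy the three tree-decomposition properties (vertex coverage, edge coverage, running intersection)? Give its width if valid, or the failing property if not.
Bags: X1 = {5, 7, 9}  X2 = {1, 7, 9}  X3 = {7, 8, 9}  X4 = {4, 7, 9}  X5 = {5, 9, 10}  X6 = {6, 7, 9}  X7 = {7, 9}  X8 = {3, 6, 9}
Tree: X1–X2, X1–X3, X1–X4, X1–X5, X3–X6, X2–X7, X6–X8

A tree decomposition must satisfy three properties: every vertex lies in some bag; for every edge, both endpoints lie together in some bag; and for every vertex, the bags containing it form a connected subtree. Here vertex 2 appears in no bag, so the decomposition is invalid.

No — vertex 2 appears in no bag.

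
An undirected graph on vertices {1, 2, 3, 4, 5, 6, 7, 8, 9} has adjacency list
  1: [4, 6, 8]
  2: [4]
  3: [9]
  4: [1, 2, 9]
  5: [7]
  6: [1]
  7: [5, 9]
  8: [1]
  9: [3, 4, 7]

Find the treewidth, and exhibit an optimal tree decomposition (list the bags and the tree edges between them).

Treewidth 1.
One optimal decomposition is:
Bags: B1 = {1, 4}  B2 = {4, 9}  B3 = {1, 8}  B4 = {7, 9}  B5 = {5, 7}  B6 = {3, 9}  B7 = {2, 4}  B8 = {1, 6}
Tree: B1–B2, B1–B3, B2–B4, B4–B5, B2–B6, B2–B7, B3–B8

The largest bag has 2 vertices, giving width 1; this decomposition certifies tw(G) ≤ 1. Any graph with an edge has treewidth ≥ 1, and G has the edge 1–4. Combining the bounds, tw(G) = 1.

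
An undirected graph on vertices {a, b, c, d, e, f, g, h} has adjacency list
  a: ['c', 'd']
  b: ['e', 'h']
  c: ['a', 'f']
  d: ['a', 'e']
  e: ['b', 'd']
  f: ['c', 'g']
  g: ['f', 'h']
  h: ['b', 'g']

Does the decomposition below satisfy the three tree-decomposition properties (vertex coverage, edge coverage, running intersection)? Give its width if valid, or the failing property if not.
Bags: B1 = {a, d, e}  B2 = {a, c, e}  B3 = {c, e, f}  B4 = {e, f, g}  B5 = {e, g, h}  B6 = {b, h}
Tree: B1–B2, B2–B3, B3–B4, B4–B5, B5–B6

No — edge (e,b) lies in no bag.

A tree decomposition must satisfy three properties: every vertex lies in some bag; for every edge, both endpoints lie together in some bag; and for every vertex, the bags containing it form a connected subtree. Here edge (e,b) lies in no bag, so the decomposition is invalid.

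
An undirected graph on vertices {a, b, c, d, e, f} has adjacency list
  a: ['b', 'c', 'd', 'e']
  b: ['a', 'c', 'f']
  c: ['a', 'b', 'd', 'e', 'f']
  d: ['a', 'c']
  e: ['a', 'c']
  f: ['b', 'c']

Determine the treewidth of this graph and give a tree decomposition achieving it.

Every bag has size at most 3, so the width is 3 − 1 = 2 and tw(G) ≤ 2. For the lower bound, the 3 vertices {a, c, d} are pairwise adjacent, and any tree decomposition puts a clique entirely inside one bag — forcing width ≥ 2. Combining the bounds, tw(G) = 2.

Treewidth 2.
Bags: B1 = {a, c, d}  B2 = {a, c, e}  B3 = {a, b, c}  B4 = {b, c, f}
Tree: B1–B2, B2–B3, B3–B4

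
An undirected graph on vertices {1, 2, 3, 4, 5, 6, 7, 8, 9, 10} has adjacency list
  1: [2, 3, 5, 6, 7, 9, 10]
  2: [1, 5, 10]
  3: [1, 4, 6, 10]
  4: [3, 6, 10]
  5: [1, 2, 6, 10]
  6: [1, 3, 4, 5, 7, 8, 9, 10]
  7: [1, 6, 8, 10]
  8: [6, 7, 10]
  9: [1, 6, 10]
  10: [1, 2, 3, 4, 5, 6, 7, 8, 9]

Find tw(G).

A width-3 tree decomposition is:
Bags: B1 = {1, 5, 6, 10}  B2 = {1, 6, 7, 10}  B3 = {1, 3, 6, 10}  B4 = {1, 2, 5, 10}  B5 = {6, 7, 8, 10}  B6 = {3, 4, 6, 10}  B7 = {1, 6, 9, 10}
Tree: B1–B2, B1–B3, B1–B4, B2–B5, B3–B6, B3–B7
Each bag holds 4 vertices, so the decomposition has width 3, which upper-bounds the treewidth. On the other hand G contains the 4-clique {1, 2, 5, 10}. A clique must lie in a single bag of any decomposition, so no decomposition can have width below 3. Therefore the treewidth is 3.

3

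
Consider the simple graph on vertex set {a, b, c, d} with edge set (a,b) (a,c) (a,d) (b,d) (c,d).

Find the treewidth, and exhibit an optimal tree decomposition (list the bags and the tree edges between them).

Treewidth 2.
One such decomposition:
Bags: B1 = {a, c, d}  B2 = {a, b, d}
Tree: B1–B2

Every bag has size at most 3, so the width is 3 − 1 = 2 and tw(G) ≤ 2. For the lower bound, the 3 vertices {a, c, d} are pairwise adjacent, and any tree decomposition puts a clique entirely inside one bag — forcing width ≥ 2. Therefore the treewidth is 2.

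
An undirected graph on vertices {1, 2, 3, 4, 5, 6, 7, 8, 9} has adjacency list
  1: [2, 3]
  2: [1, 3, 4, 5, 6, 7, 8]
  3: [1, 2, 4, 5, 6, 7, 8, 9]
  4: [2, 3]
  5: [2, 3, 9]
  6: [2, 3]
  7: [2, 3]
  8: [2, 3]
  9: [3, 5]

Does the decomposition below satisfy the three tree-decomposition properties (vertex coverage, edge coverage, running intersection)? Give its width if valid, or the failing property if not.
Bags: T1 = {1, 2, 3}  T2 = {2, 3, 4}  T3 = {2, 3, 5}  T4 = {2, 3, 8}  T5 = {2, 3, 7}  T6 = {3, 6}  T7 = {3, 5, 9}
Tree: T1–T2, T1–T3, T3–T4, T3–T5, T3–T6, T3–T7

No — edge (2,6) lies in no bag.

A tree decomposition must satisfy three properties: every vertex lies in some bag; for every edge, both endpoints lie together in some bag; and for every vertex, the bags containing it form a connected subtree. Here edge (2,6) lies in no bag, so the decomposition is invalid.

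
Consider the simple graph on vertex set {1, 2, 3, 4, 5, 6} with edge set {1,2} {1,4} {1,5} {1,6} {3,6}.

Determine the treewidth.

1

A width-1 tree decomposition is:
Bags: B1 = {1, 6}  B2 = {3, 6}  B3 = {1, 5}  B4 = {1, 4}  B5 = {1, 2}
Tree: B1–B2, B1–B3, B3–B4, B1–B5
Every bag has size at most 2, so the width is 2 − 1 = 1 and tw(G) ≤ 1. Any graph with an edge has treewidth ≥ 1, and G has the edge 1–6. Combining the bounds, tw(G) = 1.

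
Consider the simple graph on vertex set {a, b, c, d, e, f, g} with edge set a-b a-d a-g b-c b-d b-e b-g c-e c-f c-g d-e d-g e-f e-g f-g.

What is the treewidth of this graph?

A width-3 tree decomposition is:
Bags: B1 = {b, d, e, g}  B2 = {b, c, e, g}  B3 = {c, e, f, g}  B4 = {a, b, d, g}
Tree: B1–B2, B2–B3, B1–B4
The largest bag has 4 vertices, giving width 3; this decomposition certifies tw(G) ≤ 3. On the other hand G contains the 4-clique {c, e, f, g}. A clique must lie in a single bag of any decomposition, so no decomposition can have width below 3. Combining the bounds, tw(G) = 3.

3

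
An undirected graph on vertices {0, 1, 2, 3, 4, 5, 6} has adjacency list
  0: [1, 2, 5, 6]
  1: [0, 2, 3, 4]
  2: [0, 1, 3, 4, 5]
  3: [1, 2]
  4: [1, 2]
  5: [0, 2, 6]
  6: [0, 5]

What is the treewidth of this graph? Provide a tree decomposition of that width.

Every bag has size at most 3, so the width is 3 − 1 = 2 and tw(G) ≤ 2. On the other hand G contains the 3-clique {0, 1, 2}. A clique must lie in a single bag of any decomposition, so no decomposition can have width below 2. The upper and lower bounds meet at 2, so that is the treewidth.

Treewidth 2.
One such decomposition:
Bags: B1 = {0, 1, 2}  B2 = {1, 2, 3}  B3 = {0, 2, 5}  B4 = {0, 5, 6}  B5 = {1, 2, 4}
Tree: B1–B2, B1–B3, B3–B4, B2–B5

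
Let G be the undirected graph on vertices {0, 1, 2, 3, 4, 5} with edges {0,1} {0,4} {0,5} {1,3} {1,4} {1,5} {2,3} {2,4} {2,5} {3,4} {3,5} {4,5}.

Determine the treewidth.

3

A width-3 tree decomposition is:
Bags: B1 = {2, 3, 4, 5}  B2 = {1, 3, 4, 5}  B3 = {0, 1, 4, 5}
Tree: B1–B2, B2–B3
The largest bag has 4 vertices, giving width 3; this decomposition certifies tw(G) ≤ 3. For the lower bound, the 4 vertices {0, 1, 4, 5} are pairwise adjacent, and any tree decomposition puts a clique entirely inside one bag — forcing width ≥ 3. The upper and lower bounds meet at 3, so that is the treewidth.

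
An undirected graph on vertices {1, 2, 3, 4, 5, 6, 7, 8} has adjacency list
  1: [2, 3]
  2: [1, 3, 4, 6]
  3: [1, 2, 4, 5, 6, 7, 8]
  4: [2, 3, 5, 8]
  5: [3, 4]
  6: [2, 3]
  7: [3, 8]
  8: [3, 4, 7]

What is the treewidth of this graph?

A width-2 tree decomposition is:
Bags: B1 = {2, 3, 6}  B2 = {2, 3, 4}  B3 = {3, 4, 8}  B4 = {3, 7, 8}  B5 = {1, 2, 3}  B6 = {3, 4, 5}
Tree: B1–B2, B2–B3, B3–B4, B1–B5, B3–B6
Each bag holds 3 vertices, so the decomposition has width 2, which upper-bounds the treewidth. On the other hand G contains the 3-clique {3, 4, 8}. A clique must lie in a single bag of any decomposition, so no decomposition can have width below 2. Hence tw(G) = 2 exactly.

2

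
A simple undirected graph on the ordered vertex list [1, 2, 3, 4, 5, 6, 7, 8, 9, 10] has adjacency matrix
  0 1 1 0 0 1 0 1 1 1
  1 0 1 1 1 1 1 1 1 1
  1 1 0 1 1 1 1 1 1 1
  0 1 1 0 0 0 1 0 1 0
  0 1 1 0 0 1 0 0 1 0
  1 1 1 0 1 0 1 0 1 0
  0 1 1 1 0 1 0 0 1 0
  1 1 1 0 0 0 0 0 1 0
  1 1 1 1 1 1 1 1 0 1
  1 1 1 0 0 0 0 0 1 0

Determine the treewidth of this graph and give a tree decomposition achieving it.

Each bag holds 5 vertices, so the decomposition has width 4, which upper-bounds the treewidth. On the other hand G contains the 5-clique {1, 2, 3, 8, 9}. A clique must lie in a single bag of any decomposition, so no decomposition can have width below 4. Hence tw(G) = 4 exactly.

Treewidth 4.
One such decomposition:
Bags: B1 = {2, 3, 5, 6, 9}  B2 = {1, 2, 3, 6, 9}  B3 = {2, 3, 6, 7, 9}  B4 = {2, 3, 4, 7, 9}  B5 = {1, 2, 3, 8, 9}  B6 = {1, 2, 3, 9, 10}
Tree: B1–B2, B2–B3, B3–B4, B2–B5, B5–B6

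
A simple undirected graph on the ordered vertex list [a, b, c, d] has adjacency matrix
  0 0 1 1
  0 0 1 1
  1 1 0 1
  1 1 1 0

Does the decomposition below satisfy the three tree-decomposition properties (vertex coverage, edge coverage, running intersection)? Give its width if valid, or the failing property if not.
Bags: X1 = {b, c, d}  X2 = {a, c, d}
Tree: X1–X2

Yes; width 2.

Every vertex of G appears in some bag (union = {a, b, c, d}); every edge is covered by a bag; and for each vertex v the set of bags containing v is connected in the bag tree. The decomposition is therefore valid. The largest bag has 3 vertices, so the width is 2.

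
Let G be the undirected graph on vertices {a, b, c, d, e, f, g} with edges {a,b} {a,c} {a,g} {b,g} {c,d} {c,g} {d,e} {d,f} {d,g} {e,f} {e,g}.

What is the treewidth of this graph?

A width-2 tree decomposition is:
Bags: B1 = {a, b, g}  B2 = {a, c, g}  B3 = {c, d, g}  B4 = {d, e, g}  B5 = {d, e, f}
Tree: B1–B2, B2–B3, B3–B4, B4–B5
Every bag has size at most 3, so the width is 3 − 1 = 2 and tw(G) ≤ 2. On the other hand G contains the 3-clique {d, e, g}. A clique must lie in a single bag of any decomposition, so no decomposition can have width below 2. Therefore the treewidth is 2.

2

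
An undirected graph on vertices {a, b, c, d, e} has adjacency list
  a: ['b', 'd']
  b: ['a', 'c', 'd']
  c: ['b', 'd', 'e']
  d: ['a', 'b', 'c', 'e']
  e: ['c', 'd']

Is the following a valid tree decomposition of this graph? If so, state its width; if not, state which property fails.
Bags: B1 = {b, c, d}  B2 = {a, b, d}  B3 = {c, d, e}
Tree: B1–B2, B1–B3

Yes; width 2.

Vertex coverage: the bags together contain {a, b, c, d, e}, the full vertex set. Edge coverage: each edge of G has both endpoints in at least one bag. Running intersection: for every vertex, the bags containing it form a connected subtree. All three properties hold, so this is a valid tree decomposition of width max|bag| − 1 = 2, and hence tw(G) ≤ 2.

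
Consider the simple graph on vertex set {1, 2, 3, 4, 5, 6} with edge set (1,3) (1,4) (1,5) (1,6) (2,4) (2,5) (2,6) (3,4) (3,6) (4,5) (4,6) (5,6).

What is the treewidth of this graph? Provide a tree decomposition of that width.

Treewidth 3.
Bags: B1 = {1, 3, 4, 6}  B2 = {1, 4, 5, 6}  B3 = {2, 4, 5, 6}
Tree: B1–B2, B2–B3

Every bag has size at most 4, so the width is 4 − 1 = 3 and tw(G) ≤ 3. Conversely, {1, 3, 4, 6} is a clique of size 4, and the vertices of any clique must share a bag in every tree decomposition; so some bag has ≥ 4 vertices and tw(G) ≥ 3. Hence tw(G) = 3 exactly.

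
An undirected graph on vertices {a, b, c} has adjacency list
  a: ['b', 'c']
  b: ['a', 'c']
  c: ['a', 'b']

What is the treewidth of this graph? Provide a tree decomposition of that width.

A single bag containing all 3 vertices is trivially a valid decomposition of width 2. Conversely, {a, b, c} is a clique of size 3, and the vertices of any clique must share a bag in every tree decomposition; so some bag has ≥ 3 vertices and tw(G) ≥ 2. Combining the bounds, tw(G) = 2.

Treewidth 2.
Bags: B1 = {a, b, c}
Tree: (single bag)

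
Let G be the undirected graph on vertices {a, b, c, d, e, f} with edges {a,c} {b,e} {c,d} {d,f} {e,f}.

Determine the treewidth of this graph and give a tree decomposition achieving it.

Every bag has size at most 2, so the width is 2 − 1 = 1 and tw(G) ≤ 1. Any graph with an edge has treewidth ≥ 1, and G has the edge b–e. Combining the bounds, tw(G) = 1.

Treewidth 1.
One optimal decomposition is:
Bags: B1 = {b, e}  B2 = {e, f}  B3 = {d, f}  B4 = {c, d}  B5 = {a, c}
Tree: B1–B2, B2–B3, B3–B4, B4–B5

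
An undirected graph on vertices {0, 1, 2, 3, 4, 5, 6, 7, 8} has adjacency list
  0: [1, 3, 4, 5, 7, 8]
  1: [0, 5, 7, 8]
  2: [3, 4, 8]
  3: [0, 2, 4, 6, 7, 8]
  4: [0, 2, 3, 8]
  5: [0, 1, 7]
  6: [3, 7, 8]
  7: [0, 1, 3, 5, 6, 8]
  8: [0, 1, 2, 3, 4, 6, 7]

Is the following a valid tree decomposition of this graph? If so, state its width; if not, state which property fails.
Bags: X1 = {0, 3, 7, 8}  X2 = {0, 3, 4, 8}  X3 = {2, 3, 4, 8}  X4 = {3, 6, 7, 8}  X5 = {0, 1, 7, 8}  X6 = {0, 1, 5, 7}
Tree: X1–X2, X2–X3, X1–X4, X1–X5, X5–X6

Yes; width 3.

Checking the three conditions: (i) the bags cover all of {0, 1, 2, 3, 4, 5, 6, 7, 8}; (ii) for each edge, some bag contains both endpoints; (iii) the bags containing any fixed vertex form a subtree. All hold, so the decomposition is valid with width 4 − 1 = 3.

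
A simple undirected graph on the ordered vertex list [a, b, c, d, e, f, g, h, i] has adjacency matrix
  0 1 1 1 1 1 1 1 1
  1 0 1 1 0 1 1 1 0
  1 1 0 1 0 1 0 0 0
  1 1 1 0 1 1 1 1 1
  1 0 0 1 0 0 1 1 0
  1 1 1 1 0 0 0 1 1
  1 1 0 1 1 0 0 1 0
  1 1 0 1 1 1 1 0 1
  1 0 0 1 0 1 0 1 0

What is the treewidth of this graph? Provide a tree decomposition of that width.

Treewidth 4.
One such decomposition:
Bags: B1 = {a, b, d, f, h}  B2 = {a, b, c, d, f}  B3 = {a, b, d, g, h}  B4 = {a, d, f, h, i}  B5 = {a, d, e, g, h}
Tree: B1–B2, B1–B3, B1–B4, B3–B5

Every bag has size at most 5, so the width is 5 − 1 = 4 and tw(G) ≤ 4. Conversely, {a, d, e, g, h} is a clique of size 5, and the vertices of any clique must share a bag in every tree decomposition; so some bag has ≥ 5 vertices and tw(G) ≥ 4. Combining the bounds, tw(G) = 4.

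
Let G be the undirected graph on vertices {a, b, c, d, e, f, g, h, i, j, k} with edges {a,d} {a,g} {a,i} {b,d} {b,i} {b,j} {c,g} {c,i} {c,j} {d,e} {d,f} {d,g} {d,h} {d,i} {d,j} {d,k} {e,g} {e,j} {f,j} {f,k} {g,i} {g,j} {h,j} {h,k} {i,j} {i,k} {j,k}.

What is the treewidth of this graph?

3

A width-3 tree decomposition is:
Bags: B1 = {d, i, j, k}  B2 = {d, h, j, k}  B3 = {d, g, i, j}  B4 = {c, g, i, j}  B5 = {a, d, g, i}  B6 = {d, f, j, k}  B7 = {d, e, g, j}  B8 = {b, d, i, j}
Tree: B1–B2, B1–B3, B3–B4, B3–B5, B2–B6, B3–B7, B1–B8
Each bag holds 4 vertices, so the decomposition has width 3, which upper-bounds the treewidth. Conversely, {d, e, g, j} is a clique of size 4, and the vertices of any clique must share a bag in every tree decomposition; so some bag has ≥ 4 vertices and tw(G) ≥ 3. The upper and lower bounds meet at 3, so that is the treewidth.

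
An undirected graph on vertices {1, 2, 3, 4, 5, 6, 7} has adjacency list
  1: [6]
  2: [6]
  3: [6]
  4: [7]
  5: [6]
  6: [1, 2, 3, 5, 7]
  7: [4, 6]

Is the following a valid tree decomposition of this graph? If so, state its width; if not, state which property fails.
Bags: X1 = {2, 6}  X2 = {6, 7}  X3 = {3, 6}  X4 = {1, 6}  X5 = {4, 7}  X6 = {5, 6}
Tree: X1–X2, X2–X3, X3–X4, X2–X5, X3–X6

Yes; width 1.

Vertex coverage: the bags together contain {1, 2, 3, 4, 5, 6, 7}, the full vertex set. Edge coverage: each edge of G has both endpoints in at least one bag. Running intersection: for every vertex, the bags containing it form a connected subtree. All three properties hold, so this is a valid tree decomposition of width max|bag| − 1 = 1, and hence tw(G) ≤ 1.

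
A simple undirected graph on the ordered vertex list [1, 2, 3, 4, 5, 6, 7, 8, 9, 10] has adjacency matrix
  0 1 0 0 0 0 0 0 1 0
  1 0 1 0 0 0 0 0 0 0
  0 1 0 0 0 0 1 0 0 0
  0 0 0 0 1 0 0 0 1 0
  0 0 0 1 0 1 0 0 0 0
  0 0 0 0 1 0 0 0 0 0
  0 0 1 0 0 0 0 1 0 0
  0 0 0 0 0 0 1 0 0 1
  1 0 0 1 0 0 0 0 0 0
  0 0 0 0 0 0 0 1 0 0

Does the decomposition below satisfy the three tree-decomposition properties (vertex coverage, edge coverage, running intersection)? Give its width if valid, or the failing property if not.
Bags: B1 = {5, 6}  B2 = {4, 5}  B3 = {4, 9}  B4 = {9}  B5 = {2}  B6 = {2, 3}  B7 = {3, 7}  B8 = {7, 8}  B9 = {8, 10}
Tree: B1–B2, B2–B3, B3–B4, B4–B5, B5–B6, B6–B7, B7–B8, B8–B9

A tree decomposition must satisfy three properties: every vertex lies in some bag; for every edge, both endpoints lie together in some bag; and for every vertex, the bags containing it form a connected subtree. Here vertex 1 appears in no bag, so the decomposition is invalid.

No — vertex 1 appears in no bag.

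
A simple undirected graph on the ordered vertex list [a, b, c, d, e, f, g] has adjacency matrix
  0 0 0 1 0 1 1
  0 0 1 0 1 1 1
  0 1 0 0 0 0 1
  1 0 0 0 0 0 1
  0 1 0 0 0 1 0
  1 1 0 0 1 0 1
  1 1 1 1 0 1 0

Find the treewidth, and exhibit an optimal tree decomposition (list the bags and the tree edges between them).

Each bag holds 3 vertices, so the decomposition has width 2, which upper-bounds the treewidth. For the lower bound, the 3 vertices {a, d, g} are pairwise adjacent, and any tree decomposition puts a clique entirely inside one bag — forcing width ≥ 2. Therefore the treewidth is 2.

Treewidth 2.
One optimal decomposition is:
Bags: B1 = {b, f, g}  B2 = {b, c, g}  B3 = {a, f, g}  B4 = {b, e, f}  B5 = {a, d, g}
Tree: B1–B2, B1–B3, B1–B4, B3–B5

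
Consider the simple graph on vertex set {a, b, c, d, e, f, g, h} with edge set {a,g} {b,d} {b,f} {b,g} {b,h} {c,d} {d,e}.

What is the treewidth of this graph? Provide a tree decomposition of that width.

Every bag has size at most 2, so the width is 2 − 1 = 1 and tw(G) ≤ 1. Since G has at least one edge (e.g. f–b), it is not an edgeless graph, so tw(G) ≥ 1. Hence tw(G) = 1 exactly.

Treewidth 1.
One optimal decomposition is:
Bags: B1 = {b, f}  B2 = {b, g}  B3 = {b, d}  B4 = {d, e}  B5 = {c, d}  B6 = {b, h}  B7 = {a, g}
Tree: B1–B2, B1–B3, B3–B4, B4–B5, B3–B6, B2–B7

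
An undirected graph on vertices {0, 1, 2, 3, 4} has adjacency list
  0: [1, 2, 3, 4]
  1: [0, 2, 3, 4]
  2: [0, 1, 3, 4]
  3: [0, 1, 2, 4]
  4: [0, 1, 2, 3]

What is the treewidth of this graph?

A width-4 tree decomposition is:
Bags: B1 = {0, 1, 2, 3, 4}
Tree: (single bag)
With just one bag of size 5, the width is 5 − 1 = 4, so tw(G) ≤ 4. On the other hand G contains the 5-clique {0, 1, 2, 3, 4}. A clique must lie in a single bag of any decomposition, so no decomposition can have width below 4. The upper and lower bounds meet at 4, so that is the treewidth.

4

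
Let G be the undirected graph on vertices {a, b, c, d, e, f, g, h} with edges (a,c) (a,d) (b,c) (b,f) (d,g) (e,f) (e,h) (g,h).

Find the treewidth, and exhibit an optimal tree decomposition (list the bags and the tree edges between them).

Treewidth 2.
One such decomposition:
Bags: B1 = {a, c, d}  B2 = {b, c, d}  B3 = {b, d, f}  B4 = {d, e, f}  B5 = {d, e, h}  B6 = {d, g, h}
Tree: B1–B2, B2–B3, B3–B4, B4–B5, B5–B6

Every bag has size at most 3, so the width is 3 − 1 = 2 and tw(G) ≤ 2. The edges d–a–c–b–f–e–h–g–d form a cycle, so G is not a tree and its treewidth is at least 2. Therefore the treewidth is 2.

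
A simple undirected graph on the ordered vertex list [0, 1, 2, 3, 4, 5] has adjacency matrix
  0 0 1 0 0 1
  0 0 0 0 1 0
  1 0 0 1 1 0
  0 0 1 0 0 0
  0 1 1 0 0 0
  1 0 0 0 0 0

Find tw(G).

A width-1 tree decomposition is:
Bags: B1 = {1, 4}  B2 = {2, 4}  B3 = {0, 2}  B4 = {2, 3}  B5 = {0, 5}
Tree: B1–B2, B2–B3, B2–B4, B3–B5
Every bag has size at most 2, so the width is 2 − 1 = 1 and tw(G) ≤ 1. Since G has at least one edge (e.g. 1–4), it is not an edgeless graph, so tw(G) ≥ 1. Hence tw(G) = 1 exactly.

1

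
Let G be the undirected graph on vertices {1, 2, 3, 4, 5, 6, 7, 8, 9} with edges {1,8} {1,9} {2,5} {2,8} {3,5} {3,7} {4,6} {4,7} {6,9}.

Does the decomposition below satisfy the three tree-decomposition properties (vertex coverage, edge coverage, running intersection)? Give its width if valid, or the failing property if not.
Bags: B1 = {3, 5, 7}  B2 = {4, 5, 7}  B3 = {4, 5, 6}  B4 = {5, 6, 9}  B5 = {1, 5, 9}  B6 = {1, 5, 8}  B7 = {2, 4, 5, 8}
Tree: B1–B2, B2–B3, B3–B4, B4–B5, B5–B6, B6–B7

A tree decomposition must satisfy three properties: every vertex lies in some bag; for every edge, both endpoints lie together in some bag; and for every vertex, the bags containing it form a connected subtree. Here bags containing vertex 4 are not connected in the tree, so the decomposition is invalid.

No — bags containing vertex 4 are not connected in the tree.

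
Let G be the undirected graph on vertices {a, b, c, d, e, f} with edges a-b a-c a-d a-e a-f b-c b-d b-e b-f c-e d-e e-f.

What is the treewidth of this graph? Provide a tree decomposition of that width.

Each bag holds 4 vertices, so the decomposition has width 3, which upper-bounds the treewidth. For the lower bound, the 4 vertices {a, b, d, e} are pairwise adjacent, and any tree decomposition puts a clique entirely inside one bag — forcing width ≥ 3. Combining the bounds, tw(G) = 3.

Treewidth 3.
Bags: B1 = {a, b, c, e}  B2 = {a, b, d, e}  B3 = {a, b, e, f}
Tree: B1–B2, B2–B3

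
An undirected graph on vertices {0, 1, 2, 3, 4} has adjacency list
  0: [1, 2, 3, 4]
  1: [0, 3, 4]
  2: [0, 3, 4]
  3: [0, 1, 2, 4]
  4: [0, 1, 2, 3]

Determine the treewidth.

A width-3 tree decomposition is:
Bags: B1 = {0, 2, 3, 4}  B2 = {0, 1, 3, 4}
Tree: B1–B2
The largest bag has 4 vertices, giving width 3; this decomposition certifies tw(G) ≤ 3. Conversely, {0, 1, 3, 4} is a clique of size 4, and the vertices of any clique must share a bag in every tree decomposition; so some bag has ≥ 4 vertices and tw(G) ≥ 3. Combining the bounds, tw(G) = 3.

3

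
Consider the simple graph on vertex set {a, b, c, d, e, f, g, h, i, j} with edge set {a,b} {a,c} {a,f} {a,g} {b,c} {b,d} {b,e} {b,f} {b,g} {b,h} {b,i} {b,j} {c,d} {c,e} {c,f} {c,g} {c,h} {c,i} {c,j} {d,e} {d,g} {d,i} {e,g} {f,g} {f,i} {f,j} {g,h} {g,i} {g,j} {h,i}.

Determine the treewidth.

4

A width-4 tree decomposition is:
Bags: B1 = {a, b, c, f, g}  B2 = {b, c, f, g, i}  B3 = {b, c, g, h, i}  B4 = {b, c, d, g, i}  B5 = {b, c, d, e, g}  B6 = {b, c, f, g, j}
Tree: B1–B2, B2–B3, B2–B4, B4–B5, B1–B6
The largest bag has 5 vertices, giving width 4; this decomposition certifies tw(G) ≤ 4. Conversely, {b, c, d, e, g} is a clique of size 5, and the vertices of any clique must share a bag in every tree decomposition; so some bag has ≥ 5 vertices and tw(G) ≥ 4. The upper and lower bounds meet at 4, so that is the treewidth.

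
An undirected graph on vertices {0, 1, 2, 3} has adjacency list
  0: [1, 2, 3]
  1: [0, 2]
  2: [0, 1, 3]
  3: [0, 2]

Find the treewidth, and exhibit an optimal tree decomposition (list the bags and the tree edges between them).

The largest bag has 3 vertices, giving width 2; this decomposition certifies tw(G) ≤ 2. On the other hand G contains the 3-clique {0, 1, 2}. A clique must lie in a single bag of any decomposition, so no decomposition can have width below 2. Hence tw(G) = 2 exactly.

Treewidth 2.
One optimal decomposition is:
Bags: B1 = {0, 1, 2}  B2 = {0, 2, 3}
Tree: B1–B2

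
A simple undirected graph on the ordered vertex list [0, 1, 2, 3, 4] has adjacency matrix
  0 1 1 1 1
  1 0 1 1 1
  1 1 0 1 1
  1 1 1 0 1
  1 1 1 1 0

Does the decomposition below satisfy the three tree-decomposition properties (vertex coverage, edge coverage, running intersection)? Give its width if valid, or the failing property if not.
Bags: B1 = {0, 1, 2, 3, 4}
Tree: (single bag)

Yes; width 4.

Every vertex of G appears in some bag (union = {0, 1, 2, 3, 4}); every edge is covered by a bag; and for each vertex v the set of bags containing v is connected in the bag tree. The decomposition is therefore valid. The largest bag has 5 vertices, so the width is 4.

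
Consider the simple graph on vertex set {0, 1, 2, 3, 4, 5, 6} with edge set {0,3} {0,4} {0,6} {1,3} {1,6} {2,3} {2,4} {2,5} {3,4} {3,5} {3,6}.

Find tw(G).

A width-2 tree decomposition is:
Bags: B1 = {0, 3, 6}  B2 = {1, 3, 6}  B3 = {0, 3, 4}  B4 = {2, 3, 4}  B5 = {2, 3, 5}
Tree: B1–B2, B1–B3, B3–B4, B4–B5
Each bag holds 3 vertices, so the decomposition has width 2, which upper-bounds the treewidth. On the other hand G contains the 3-clique {0, 3, 4}. A clique must lie in a single bag of any decomposition, so no decomposition can have width below 2. Hence tw(G) = 2 exactly.

2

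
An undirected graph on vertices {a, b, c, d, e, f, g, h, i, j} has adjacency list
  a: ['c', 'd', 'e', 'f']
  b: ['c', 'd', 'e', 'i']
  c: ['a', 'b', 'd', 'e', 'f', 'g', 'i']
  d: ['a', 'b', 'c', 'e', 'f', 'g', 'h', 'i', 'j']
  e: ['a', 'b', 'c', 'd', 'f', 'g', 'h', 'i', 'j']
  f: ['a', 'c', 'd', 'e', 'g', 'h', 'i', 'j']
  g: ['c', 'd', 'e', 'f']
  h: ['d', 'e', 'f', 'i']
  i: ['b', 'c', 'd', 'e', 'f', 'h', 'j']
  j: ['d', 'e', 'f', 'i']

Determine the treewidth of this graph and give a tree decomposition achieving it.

Every bag has size at most 5, so the width is 5 − 1 = 4 and tw(G) ≤ 4. For the lower bound, the 5 vertices {c, d, e, f, g} are pairwise adjacent, and any tree decomposition puts a clique entirely inside one bag — forcing width ≥ 4. Hence tw(G) = 4 exactly.

Treewidth 4.
Bags: B1 = {b, c, d, e, i}  B2 = {c, d, e, f, i}  B3 = {c, d, e, f, g}  B4 = {d, e, f, h, i}  B5 = {a, c, d, e, f}  B6 = {d, e, f, i, j}
Tree: B1–B2, B2–B3, B2–B4, B3–B5, B2–B6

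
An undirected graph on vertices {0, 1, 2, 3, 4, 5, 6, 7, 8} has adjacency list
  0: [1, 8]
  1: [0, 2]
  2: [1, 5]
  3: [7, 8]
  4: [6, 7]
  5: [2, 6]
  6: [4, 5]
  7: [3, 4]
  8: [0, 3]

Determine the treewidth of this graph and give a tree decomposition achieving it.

The largest bag has 3 vertices, giving width 2; this decomposition certifies tw(G) ≤ 2. Since 5–2–1–0–8–3–7–4–6–5 is a cycle in G, G is not acyclic. Forests are exactly the graphs of treewidth ≤ 1, so tw(G) ≥ 2. Combining the bounds, tw(G) = 2.

Treewidth 2.
Bags: B1 = {1, 2, 5}  B2 = {0, 1, 5}  B3 = {0, 5, 8}  B4 = {3, 5, 8}  B5 = {3, 5, 7}  B6 = {4, 5, 7}  B7 = {4, 5, 6}
Tree: B1–B2, B2–B3, B3–B4, B4–B5, B5–B6, B6–B7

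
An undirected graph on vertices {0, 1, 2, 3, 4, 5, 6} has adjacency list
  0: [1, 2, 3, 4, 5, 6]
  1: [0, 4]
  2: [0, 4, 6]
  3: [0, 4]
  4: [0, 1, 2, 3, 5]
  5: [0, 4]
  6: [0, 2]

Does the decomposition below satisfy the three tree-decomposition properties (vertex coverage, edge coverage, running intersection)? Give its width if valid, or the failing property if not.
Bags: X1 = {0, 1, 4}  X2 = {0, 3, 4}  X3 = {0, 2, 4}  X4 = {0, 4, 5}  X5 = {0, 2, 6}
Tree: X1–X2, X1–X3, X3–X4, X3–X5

Vertex coverage: the bags together contain {0, 1, 2, 3, 4, 5, 6}, the full vertex set. Edge coverage: each edge of G has both endpoints in at least one bag. Running intersection: for every vertex, the bags containing it form a connected subtree. All three properties hold, so this is a valid tree decomposition of width max|bag| − 1 = 2, and hence tw(G) ≤ 2.

Yes; width 2.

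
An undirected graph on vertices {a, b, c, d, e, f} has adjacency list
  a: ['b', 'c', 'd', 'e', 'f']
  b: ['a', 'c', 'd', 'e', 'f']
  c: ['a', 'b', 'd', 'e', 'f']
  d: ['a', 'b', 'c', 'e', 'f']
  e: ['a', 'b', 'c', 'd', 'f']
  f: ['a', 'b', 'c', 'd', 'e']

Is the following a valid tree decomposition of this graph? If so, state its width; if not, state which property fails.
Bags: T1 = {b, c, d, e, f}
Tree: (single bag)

No — vertex a appears in no bag.

A tree decomposition must satisfy three properties: every vertex lies in some bag; for every edge, both endpoints lie together in some bag; and for every vertex, the bags containing it form a connected subtree. Here vertex a appears in no bag, so the decomposition is invalid.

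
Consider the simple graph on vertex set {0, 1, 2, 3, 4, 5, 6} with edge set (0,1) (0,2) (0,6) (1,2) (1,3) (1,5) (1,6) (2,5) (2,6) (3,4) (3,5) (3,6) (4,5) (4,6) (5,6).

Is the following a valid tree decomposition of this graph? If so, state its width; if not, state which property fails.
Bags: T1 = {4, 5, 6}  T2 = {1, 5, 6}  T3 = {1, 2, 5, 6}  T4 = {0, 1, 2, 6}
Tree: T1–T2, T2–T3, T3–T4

No — vertex 3 appears in no bag.

A tree decomposition must satisfy three properties: every vertex lies in some bag; for every edge, both endpoints lie together in some bag; and for every vertex, the bags containing it form a connected subtree. Here vertex 3 appears in no bag, so the decomposition is invalid.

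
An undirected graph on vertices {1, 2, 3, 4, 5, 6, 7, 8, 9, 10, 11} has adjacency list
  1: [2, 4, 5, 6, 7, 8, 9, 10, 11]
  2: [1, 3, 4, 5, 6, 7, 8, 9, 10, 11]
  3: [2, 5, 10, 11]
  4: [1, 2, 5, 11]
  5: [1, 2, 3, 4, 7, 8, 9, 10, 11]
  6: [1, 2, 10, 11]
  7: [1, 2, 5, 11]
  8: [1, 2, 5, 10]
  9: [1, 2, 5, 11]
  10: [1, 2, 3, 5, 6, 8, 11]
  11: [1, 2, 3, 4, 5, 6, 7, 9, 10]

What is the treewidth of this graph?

4

A width-4 tree decomposition is:
Bags: B1 = {1, 2, 4, 5, 11}  B2 = {1, 2, 5, 10, 11}  B3 = {1, 2, 5, 8, 10}  B4 = {1, 2, 5, 9, 11}  B5 = {2, 3, 5, 10, 11}  B6 = {1, 2, 5, 7, 11}  B7 = {1, 2, 6, 10, 11}
Tree: B1–B2, B2–B3, B2–B4, B2–B5, B1–B6, B2–B7
Every bag has size at most 5, so the width is 5 − 1 = 4 and tw(G) ≤ 4. On the other hand G contains the 5-clique {1, 2, 5, 8, 10}. A clique must lie in a single bag of any decomposition, so no decomposition can have width below 4. Hence tw(G) = 4 exactly.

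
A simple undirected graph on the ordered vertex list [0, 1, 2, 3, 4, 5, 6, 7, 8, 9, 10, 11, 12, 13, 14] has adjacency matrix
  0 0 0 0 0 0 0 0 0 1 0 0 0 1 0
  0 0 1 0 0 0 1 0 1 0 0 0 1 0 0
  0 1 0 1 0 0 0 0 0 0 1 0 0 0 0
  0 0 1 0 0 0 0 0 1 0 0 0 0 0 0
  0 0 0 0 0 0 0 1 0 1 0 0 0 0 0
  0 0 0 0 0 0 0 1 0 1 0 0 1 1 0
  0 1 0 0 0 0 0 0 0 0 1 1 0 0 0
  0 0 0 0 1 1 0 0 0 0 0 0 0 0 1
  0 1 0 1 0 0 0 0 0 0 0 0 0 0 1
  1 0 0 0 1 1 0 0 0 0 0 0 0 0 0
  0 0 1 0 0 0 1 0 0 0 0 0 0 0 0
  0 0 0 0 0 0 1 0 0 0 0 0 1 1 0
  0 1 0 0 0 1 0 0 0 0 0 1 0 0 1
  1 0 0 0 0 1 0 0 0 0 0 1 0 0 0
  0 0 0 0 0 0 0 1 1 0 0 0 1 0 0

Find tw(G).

A width-3 tree decomposition is:
Bags: B1 = {0, 4, 9, 13}  B2 = {4, 5, 9, 13}  B3 = {4, 5, 7, 13}  B4 = {5, 7, 11, 13}  B5 = {5, 7, 11, 12}  B6 = {7, 11, 12, 14}  B7 = {6, 11, 12, 14}  B8 = {1, 6, 12, 14}  B9 = {1, 6, 8, 14}  B10 = {1, 6, 8, 10}  B11 = {1, 2, 8, 10}  B12 = {2, 3, 8, 10}
Tree: B1–B2, B2–B3, B3–B4, B4–B5, B5–B6, B6–B7, B7–B8, B8–B9, B9–B10, B10–B11, B11–B12
Each bag holds 4 vertices, so the decomposition has width 3, which upper-bounds the treewidth. For the lower bound: the 4 vertex sets {0,4,9}, {13}, {5}, {7,11,12,14} are disjoint, each induces a connected subgraph, and every pair is joined by at least one edge of G. Contracting each set to a single vertex therefore yields K_{4} as a minor, and since treewidth is minor-monotone, tw(G) ≥ tw(K_{4}) = 3. Therefore the treewidth is 3.

3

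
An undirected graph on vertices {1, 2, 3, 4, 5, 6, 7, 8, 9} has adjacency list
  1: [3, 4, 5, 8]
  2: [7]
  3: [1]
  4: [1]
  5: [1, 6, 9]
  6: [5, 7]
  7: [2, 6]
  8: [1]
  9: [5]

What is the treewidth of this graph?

A width-1 tree decomposition is:
Bags: B1 = {1, 5}  B2 = {1, 3}  B3 = {1, 4}  B4 = {1, 8}  B5 = {5, 6}  B6 = {5, 9}  B7 = {6, 7}  B8 = {2, 7}
Tree: B1–B2, B2–B3, B1–B4, B1–B5, B5–B6, B5–B7, B7–B8
Every bag has size at most 2, so the width is 2 − 1 = 1 and tw(G) ≤ 1. Any graph with an edge has treewidth ≥ 1, and G has the edge 1–5. The upper and lower bounds meet at 1, so that is the treewidth.

1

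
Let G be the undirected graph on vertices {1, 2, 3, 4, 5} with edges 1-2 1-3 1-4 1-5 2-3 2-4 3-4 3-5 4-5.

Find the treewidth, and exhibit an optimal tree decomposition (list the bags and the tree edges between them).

Each bag holds 4 vertices, so the decomposition has width 3, which upper-bounds the treewidth. For the lower bound, the 4 vertices {1, 2, 3, 4} are pairwise adjacent, and any tree decomposition puts a clique entirely inside one bag — forcing width ≥ 3. The upper and lower bounds meet at 3, so that is the treewidth.

Treewidth 3.
One optimal decomposition is:
Bags: B1 = {1, 3, 4, 5}  B2 = {1, 2, 3, 4}
Tree: B1–B2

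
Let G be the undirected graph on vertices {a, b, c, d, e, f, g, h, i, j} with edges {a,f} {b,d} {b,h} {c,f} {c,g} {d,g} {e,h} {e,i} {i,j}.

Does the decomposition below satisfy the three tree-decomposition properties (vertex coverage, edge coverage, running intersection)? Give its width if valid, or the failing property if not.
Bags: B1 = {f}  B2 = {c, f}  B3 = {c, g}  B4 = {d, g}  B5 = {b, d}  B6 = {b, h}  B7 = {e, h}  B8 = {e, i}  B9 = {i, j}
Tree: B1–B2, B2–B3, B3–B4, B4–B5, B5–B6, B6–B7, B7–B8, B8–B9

No — vertex a appears in no bag.

A tree decomposition must satisfy three properties: every vertex lies in some bag; for every edge, both endpoints lie together in some bag; and for every vertex, the bags containing it form a connected subtree. Here vertex a appears in no bag, so the decomposition is invalid.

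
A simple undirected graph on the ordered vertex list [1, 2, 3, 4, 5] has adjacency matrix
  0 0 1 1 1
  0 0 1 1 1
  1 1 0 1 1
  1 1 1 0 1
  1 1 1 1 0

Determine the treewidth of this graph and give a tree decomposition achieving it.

Each bag holds 4 vertices, so the decomposition has width 3, which upper-bounds the treewidth. For the lower bound, the 4 vertices {1, 3, 4, 5} are pairwise adjacent, and any tree decomposition puts a clique entirely inside one bag — forcing width ≥ 3. The upper and lower bounds meet at 3, so that is the treewidth.

Treewidth 3.
One such decomposition:
Bags: B1 = {2, 3, 4, 5}  B2 = {1, 3, 4, 5}
Tree: B1–B2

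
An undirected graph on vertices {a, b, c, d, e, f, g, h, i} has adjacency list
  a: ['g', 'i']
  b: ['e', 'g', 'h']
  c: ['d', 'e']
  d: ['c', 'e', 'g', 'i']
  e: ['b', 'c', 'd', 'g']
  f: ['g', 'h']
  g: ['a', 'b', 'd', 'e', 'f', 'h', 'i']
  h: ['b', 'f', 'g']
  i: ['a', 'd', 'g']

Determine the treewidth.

A width-2 tree decomposition is:
Bags: B1 = {d, e, g}  B2 = {b, e, g}  B3 = {b, g, h}  B4 = {d, g, i}  B5 = {f, g, h}  B6 = {c, d, e}  B7 = {a, g, i}
Tree: B1–B2, B2–B3, B1–B4, B3–B5, B1–B6, B4–B7
The largest bag has 3 vertices, giving width 2; this decomposition certifies tw(G) ≤ 2. On the other hand G contains the 3-clique {d, e, g}. A clique must lie in a single bag of any decomposition, so no decomposition can have width below 2. Therefore the treewidth is 2.

2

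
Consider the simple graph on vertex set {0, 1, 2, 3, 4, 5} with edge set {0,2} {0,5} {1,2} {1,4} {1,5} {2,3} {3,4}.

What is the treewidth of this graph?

A width-2 tree decomposition is:
Bags: B1 = {1, 3, 4}  B2 = {1, 2, 3}  B3 = {1, 2, 5}  B4 = {0, 2, 5}
Tree: B1–B2, B2–B3, B3–B4
The largest bag has 3 vertices, giving width 2; this decomposition certifies tw(G) ≤ 2. For the lower bound, G contains the cycle 4–3–2–1–4, so G is not a forest; only forests have treewidth ≤ 1, hence tw(G) ≥ 2. The upper and lower bounds meet at 2, so that is the treewidth.

2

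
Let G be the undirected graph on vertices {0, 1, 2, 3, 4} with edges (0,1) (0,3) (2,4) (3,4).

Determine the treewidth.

A width-1 tree decomposition is:
Bags: B1 = {0, 1}  B2 = {0, 3}  B3 = {3, 4}  B4 = {2, 4}
Tree: B1–B2, B2–B3, B3–B4
Every bag has size at most 2, so the width is 2 − 1 = 1 and tw(G) ≤ 1. G has an edge, so its treewidth is at least 1. Hence tw(G) = 1 exactly.

1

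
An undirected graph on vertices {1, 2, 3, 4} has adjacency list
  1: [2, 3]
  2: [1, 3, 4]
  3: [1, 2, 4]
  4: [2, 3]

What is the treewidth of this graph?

A width-2 tree decomposition is:
Bags: B1 = {2, 3, 4}  B2 = {1, 2, 3}
Tree: B1–B2
The largest bag has 3 vertices, giving width 2; this decomposition certifies tw(G) ≤ 2. On the other hand G contains the 3-clique {1, 2, 3}. A clique must lie in a single bag of any decomposition, so no decomposition can have width below 2. Combining the bounds, tw(G) = 2.

2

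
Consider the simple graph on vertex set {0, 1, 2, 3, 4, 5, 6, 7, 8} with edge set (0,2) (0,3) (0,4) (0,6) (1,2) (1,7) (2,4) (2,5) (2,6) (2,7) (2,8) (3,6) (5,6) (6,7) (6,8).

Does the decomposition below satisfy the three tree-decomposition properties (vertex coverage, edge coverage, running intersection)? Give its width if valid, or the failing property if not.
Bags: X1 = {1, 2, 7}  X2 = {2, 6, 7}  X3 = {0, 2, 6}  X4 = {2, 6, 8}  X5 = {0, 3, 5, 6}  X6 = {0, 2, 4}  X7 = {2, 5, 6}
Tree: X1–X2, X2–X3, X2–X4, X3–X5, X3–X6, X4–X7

No — bags containing vertex 5 are not connected in the tree.

A tree decomposition must satisfy three properties: every vertex lies in some bag; for every edge, both endpoints lie together in some bag; and for every vertex, the bags containing it form a connected subtree. Here bags containing vertex 5 are not connected in the tree, so the decomposition is invalid.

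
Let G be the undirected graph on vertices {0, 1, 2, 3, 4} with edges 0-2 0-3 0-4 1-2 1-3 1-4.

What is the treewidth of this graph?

2

A width-2 tree decomposition is:
Bags: B1 = {0, 1, 2}  B2 = {0, 1, 3}  B3 = {0, 1, 4}
Tree: B1–B2, B2–B3
Every bag has size at most 3, so the width is 3 − 1 = 2 and tw(G) ≤ 2. The edges 0–2–1–3–0 form a cycle, so G is not a tree and its treewidth is at least 2. Combining the bounds, tw(G) = 2.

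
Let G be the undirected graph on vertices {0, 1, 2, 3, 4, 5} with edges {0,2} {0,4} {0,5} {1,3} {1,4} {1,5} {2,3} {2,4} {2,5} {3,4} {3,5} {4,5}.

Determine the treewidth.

3

A width-3 tree decomposition is:
Bags: B1 = {2, 3, 4, 5}  B2 = {1, 3, 4, 5}  B3 = {0, 2, 4, 5}
Tree: B1–B2, B1–B3
The largest bag has 4 vertices, giving width 3; this decomposition certifies tw(G) ≤ 3. For the lower bound, the 4 vertices {1, 3, 4, 5} are pairwise adjacent, and any tree decomposition puts a clique entirely inside one bag — forcing width ≥ 3. Combining the bounds, tw(G) = 3.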